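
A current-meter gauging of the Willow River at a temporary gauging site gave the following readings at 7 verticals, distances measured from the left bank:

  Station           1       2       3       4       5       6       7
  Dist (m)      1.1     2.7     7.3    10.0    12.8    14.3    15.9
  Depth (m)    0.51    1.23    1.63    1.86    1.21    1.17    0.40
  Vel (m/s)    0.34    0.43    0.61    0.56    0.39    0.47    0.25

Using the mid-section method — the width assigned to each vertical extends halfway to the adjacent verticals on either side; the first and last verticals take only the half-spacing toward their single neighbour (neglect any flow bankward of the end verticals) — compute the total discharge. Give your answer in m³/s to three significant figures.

10.2 m³/s

w_1 = (2.7 − 1.1)/2 = 0.8 m; q_1 = 0.34 × 0.51 × 0.8 = 0.1387 m³/s
w_2 = (7.3 − 1.1)/2 = 3.1 m; q_2 = 0.43 × 1.23 × 3.1 = 1.640 m³/s
w_3 = (10.0 − 2.7)/2 = 3.65 m; q_3 = 0.61 × 1.63 × 3.65 = 3.629 m³/s
w_4 = (12.8 − 7.3)/2 = 2.75 m; q_4 = 0.56 × 1.86 × 2.75 = 2.864 m³/s
w_5 = (14.3 − 10.0)/2 = 2.15 m; q_5 = 0.39 × 1.21 × 2.15 = 1.015 m³/s
w_6 = (15.9 − 12.8)/2 = 1.55 m; q_6 = 0.47 × 1.17 × 1.55 = 0.8523 m³/s
w_7 = (15.9 − 14.3)/2 = 0.8 m; q_7 = 0.25 × 0.40 × 0.8 = 0.08000 m³/s
Q = Σ qᵢ = 10.22 m³/s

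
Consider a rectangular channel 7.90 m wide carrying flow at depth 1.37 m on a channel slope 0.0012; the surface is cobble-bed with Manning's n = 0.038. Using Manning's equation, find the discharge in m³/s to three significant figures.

A = b·y = 7.90 × 1.37 = 10.82 m²
P = b + 2y = 7.90 + 2×1.37 = 10.64 m
R = A/P = 10.82/10.64 = 1.017 m
Q = (1/n)·A·R^(2/3)·S^(1/2) = (1/0.038) × 10.82 × 1.017^(2/3) × 0.0012^(1/2) = 9.979 m³/s

9.98 m³/s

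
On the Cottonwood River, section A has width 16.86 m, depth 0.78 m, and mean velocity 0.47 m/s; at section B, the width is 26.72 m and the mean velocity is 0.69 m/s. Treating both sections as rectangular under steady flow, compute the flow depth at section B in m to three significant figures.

0.335 m

Q = A₁V₁ = (16.86×0.78) × 0.47 = 6.181 m³/s
d₂ = Q/(b₂ V₂) = 6.181/(26.72×0.69) = 0.3352 m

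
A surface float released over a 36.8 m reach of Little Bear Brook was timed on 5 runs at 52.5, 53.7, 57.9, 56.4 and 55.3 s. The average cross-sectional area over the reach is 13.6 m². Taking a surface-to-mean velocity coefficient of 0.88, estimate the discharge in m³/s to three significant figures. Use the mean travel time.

t̄ = (52.5 + 53.7 + 57.9 + 56.4 + 55.3) / 5 = 55.16 s
v_surface = L / t̄ = 36.8 / 55.16 = 0.6672 m/s
v_mean = 0.88 × 0.6672 = 0.5871 m/s
Q = A × v_mean = 13.6 × 0.5871 = 7.984 m³/s

7.98 m³/s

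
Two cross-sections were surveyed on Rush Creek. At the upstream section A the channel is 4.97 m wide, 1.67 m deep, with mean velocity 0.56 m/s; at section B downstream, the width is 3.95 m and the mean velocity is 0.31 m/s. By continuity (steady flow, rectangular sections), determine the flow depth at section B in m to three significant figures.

3.80 m

Q = A₁V₁ = (4.97×1.67) × 0.56 = 4.648 m³/s
d₂ = Q/(b₂ V₂) = 4.648/(3.95×0.31) = 3.796 m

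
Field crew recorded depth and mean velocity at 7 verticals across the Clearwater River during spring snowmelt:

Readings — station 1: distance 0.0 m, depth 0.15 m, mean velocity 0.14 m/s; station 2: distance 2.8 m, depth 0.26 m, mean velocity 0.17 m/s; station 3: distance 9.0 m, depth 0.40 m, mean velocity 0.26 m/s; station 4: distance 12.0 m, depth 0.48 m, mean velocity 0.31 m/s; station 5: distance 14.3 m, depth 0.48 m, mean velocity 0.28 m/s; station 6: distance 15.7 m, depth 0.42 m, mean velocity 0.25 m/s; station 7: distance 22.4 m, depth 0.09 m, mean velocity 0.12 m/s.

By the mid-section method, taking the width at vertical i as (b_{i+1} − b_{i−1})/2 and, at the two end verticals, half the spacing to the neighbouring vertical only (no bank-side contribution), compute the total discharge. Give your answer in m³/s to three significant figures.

w_1 = (2.8 − 0.0)/2 = 1.4 m; q_1 = 0.14 × 0.15 × 1.4 = 0.02940 m³/s
w_2 = (9.0 − 0.0)/2 = 4.5 m; q_2 = 0.17 × 0.26 × 4.5 = 0.1989 m³/s
w_3 = (12.0 − 2.8)/2 = 4.6 m; q_3 = 0.26 × 0.40 × 4.6 = 0.4784 m³/s
w_4 = (14.3 − 9.0)/2 = 2.65 m; q_4 = 0.31 × 0.48 × 2.65 = 0.3943 m³/s
w_5 = (15.7 − 12.0)/2 = 1.85 m; q_5 = 0.28 × 0.48 × 1.85 = 0.2486 m³/s
w_6 = (22.4 − 14.3)/2 = 4.05 m; q_6 = 0.25 × 0.42 × 4.05 = 0.4253 m³/s
w_7 = (22.4 − 15.7)/2 = 3.35 m; q_7 = 0.12 × 0.09 × 3.35 = 0.03618 m³/s
Q = Σ qᵢ = 1.811 m³/s

1.81 m³/s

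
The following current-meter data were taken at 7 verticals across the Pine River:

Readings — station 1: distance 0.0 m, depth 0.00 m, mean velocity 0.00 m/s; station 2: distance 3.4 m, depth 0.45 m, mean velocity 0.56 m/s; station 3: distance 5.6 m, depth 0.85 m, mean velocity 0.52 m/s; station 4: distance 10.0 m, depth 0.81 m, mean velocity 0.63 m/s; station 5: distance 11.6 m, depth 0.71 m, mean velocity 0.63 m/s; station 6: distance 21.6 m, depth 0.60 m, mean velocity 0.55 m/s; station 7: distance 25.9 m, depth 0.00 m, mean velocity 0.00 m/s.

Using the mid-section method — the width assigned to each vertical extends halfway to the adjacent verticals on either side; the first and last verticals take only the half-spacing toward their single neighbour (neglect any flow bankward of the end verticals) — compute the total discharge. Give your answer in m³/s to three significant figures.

w_2 = (5.6 − 0.0)/2 = 2.8 m; q_2 = 0.56 × 0.45 × 2.8 = 0.7056 m³/s
w_3 = (10.0 − 3.4)/2 = 3.3 m; q_3 = 0.52 × 0.85 × 3.3 = 1.459 m³/s
w_4 = (11.6 − 5.6)/2 = 3 m; q_4 = 0.63 × 0.81 × 3 = 1.531 m³/s
w_5 = (21.6 − 10.0)/2 = 5.8 m; q_5 = 0.63 × 0.71 × 5.8 = 2.594 m³/s
w_6 = (25.9 − 11.6)/2 = 7.15 m; q_6 = 0.55 × 0.60 × 7.15 = 2.360 m³/s
Stations 1, 7 contribute zero (depth or velocity is 0).
Q = Σ qᵢ = 8.649 m³/s

8.65 m³/s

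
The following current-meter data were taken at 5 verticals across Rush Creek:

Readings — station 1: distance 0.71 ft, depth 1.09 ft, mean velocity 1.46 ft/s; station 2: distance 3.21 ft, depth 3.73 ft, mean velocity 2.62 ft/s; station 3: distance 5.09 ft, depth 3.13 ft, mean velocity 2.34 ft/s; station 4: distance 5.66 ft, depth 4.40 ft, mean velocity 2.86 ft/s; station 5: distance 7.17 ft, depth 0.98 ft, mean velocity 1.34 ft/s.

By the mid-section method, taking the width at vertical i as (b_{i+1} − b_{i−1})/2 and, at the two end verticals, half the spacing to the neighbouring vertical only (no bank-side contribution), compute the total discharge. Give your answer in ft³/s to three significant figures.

46.4 ft³/s

w_1 = (3.21 − 0.71)/2 = 1.25 ft; q_1 = 1.46 × 1.09 × 1.25 = 1.989 ft³/s
w_2 = (5.09 − 0.71)/2 = 2.19 ft; q_2 = 2.62 × 3.73 × 2.19 = 21.40 ft³/s
w_3 = (5.66 − 3.21)/2 = 1.225 ft; q_3 = 2.34 × 3.13 × 1.225 = 8.972 ft³/s
w_4 = (7.17 − 5.09)/2 = 1.04 ft; q_4 = 2.86 × 4.40 × 1.04 = 13.09 ft³/s
w_5 = (7.17 − 5.66)/2 = 0.755 ft; q_5 = 1.34 × 0.98 × 0.755 = 0.9915 ft³/s
Q = Σ qᵢ = 46.44 ft³/s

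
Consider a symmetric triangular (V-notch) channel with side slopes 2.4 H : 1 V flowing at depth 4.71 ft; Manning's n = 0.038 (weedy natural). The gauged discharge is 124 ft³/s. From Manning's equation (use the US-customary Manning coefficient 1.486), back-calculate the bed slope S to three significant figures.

0.00126

A = z·y² = 2.4×4.71² = 53.24 ft²
P = 2y√(1+z²) = 2×4.71×√(1+2.4²) = 24.49 ft
R = A/P = 53.24/24.49 = 2.174 ft
S = (Q·n / (1.486·A·R^(2/3)))² = (124×0.038 / (1.486×53.24×1.678))² = 0.001260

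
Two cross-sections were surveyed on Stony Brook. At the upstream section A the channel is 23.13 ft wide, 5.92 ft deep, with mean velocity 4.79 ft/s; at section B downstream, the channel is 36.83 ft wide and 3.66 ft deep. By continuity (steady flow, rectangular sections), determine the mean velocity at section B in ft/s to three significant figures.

Q = A₁V₁ = (23.13×5.92) × 4.79 = 655.9 ft³/s
A₂ = 36.83 × 3.66 = 134.8 ft²
V₂ = Q/A₂ = 655.9/134.8 = 4.866 ft/s

4.87 ft/s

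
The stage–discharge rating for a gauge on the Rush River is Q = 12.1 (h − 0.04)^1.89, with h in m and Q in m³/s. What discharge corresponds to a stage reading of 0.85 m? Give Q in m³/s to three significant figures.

8.12 m³/s

Q = 12.1 × (0.85 − 0.04)^1.89 = 12.1 × 0.81^1.89 = 8.125 m³/s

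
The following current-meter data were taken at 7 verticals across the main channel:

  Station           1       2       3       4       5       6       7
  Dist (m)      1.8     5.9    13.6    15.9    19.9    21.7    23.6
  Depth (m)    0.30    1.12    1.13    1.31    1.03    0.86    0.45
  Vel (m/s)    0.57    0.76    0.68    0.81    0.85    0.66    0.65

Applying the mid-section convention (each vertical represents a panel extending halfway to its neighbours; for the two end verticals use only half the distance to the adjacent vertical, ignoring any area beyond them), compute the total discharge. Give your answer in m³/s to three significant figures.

w_1 = (5.9 − 1.8)/2 = 2.05 m; q_1 = 0.57 × 0.30 × 2.05 = 0.3506 m³/s
w_2 = (13.6 − 1.8)/2 = 5.9 m; q_2 = 0.76 × 1.12 × 5.9 = 5.022 m³/s
w_3 = (15.9 − 5.9)/2 = 5 m; q_3 = 0.68 × 1.13 × 5 = 3.842 m³/s
w_4 = (19.9 − 13.6)/2 = 3.15 m; q_4 = 0.81 × 1.31 × 3.15 = 3.342 m³/s
w_5 = (21.7 − 15.9)/2 = 2.9 m; q_5 = 0.85 × 1.03 × 2.9 = 2.539 m³/s
w_6 = (23.6 − 19.9)/2 = 1.85 m; q_6 = 0.66 × 0.86 × 1.85 = 1.050 m³/s
w_7 = (23.6 − 21.7)/2 = 0.95 m; q_7 = 0.65 × 0.45 × 0.95 = 0.2779 m³/s
Q = Σ qᵢ = 16.42 m³/s

16.4 m³/s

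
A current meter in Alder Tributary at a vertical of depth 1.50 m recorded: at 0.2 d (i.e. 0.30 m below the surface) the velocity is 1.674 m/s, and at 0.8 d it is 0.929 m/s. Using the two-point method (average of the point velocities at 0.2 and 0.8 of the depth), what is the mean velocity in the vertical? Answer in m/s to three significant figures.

1.30 m/s

v̄ = (1.674 + 0.929) / 2 = 1.302 m/s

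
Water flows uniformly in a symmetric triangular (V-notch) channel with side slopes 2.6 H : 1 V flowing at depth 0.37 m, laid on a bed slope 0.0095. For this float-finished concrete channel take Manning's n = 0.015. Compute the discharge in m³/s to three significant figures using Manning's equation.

0.717 m³/s

A = z·y² = 2.6×0.37² = 0.3559 m²
P = 2y√(1+z²) = 2×0.37×√(1+2.6²) = 2.061 m
R = A/P = 0.3559/2.061 = 0.1727 m
Q = (1/n)·A·R^(2/3)·S^(1/2) = (1/0.015) × 0.3559 × 0.1727^(2/3) × 0.0095^(1/2) = 0.7172 m³/s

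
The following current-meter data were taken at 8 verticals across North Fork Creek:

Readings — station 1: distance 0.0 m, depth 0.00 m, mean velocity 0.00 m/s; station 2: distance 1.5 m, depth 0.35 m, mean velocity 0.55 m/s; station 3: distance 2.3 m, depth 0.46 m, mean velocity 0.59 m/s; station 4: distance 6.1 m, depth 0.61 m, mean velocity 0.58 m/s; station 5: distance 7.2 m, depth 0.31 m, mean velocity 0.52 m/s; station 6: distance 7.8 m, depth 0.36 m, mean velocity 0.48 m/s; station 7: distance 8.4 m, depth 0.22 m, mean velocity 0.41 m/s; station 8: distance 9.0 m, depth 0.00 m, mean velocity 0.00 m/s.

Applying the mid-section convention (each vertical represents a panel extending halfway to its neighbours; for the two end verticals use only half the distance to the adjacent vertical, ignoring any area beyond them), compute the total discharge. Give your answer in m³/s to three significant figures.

2.01 m³/s

w_2 = (2.3 − 0.0)/2 = 1.15 m; q_2 = 0.55 × 0.35 × 1.15 = 0.2214 m³/s
w_3 = (6.1 − 1.5)/2 = 2.3 m; q_3 = 0.59 × 0.46 × 2.3 = 0.6242 m³/s
w_4 = (7.2 − 2.3)/2 = 2.45 m; q_4 = 0.58 × 0.61 × 2.45 = 0.8668 m³/s
w_5 = (7.8 − 6.1)/2 = 0.85 m; q_5 = 0.52 × 0.31 × 0.85 = 0.1370 m³/s
w_6 = (8.4 − 7.2)/2 = 0.6 m; q_6 = 0.48 × 0.36 × 0.6 = 0.1037 m³/s
w_7 = (9.0 − 7.8)/2 = 0.6 m; q_7 = 0.41 × 0.22 × 0.6 = 0.05412 m³/s
Stations 1, 8 contribute zero (depth or velocity is 0).
Q = Σ qᵢ = 2.007 m³/s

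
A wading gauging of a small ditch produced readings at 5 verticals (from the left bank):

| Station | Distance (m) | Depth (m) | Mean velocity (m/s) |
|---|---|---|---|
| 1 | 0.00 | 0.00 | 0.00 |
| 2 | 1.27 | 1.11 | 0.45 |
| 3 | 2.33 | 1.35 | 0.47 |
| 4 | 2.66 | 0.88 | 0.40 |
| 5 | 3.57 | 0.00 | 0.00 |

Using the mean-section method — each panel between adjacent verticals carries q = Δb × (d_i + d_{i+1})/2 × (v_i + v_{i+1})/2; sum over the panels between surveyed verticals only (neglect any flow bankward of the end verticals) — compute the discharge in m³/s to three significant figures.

0.998 m³/s

Panel 1-2: Δb = 1.27 m, d̄ = (0.00+1.11)/2 = 0.555, v̄ = (0.00+0.45)/2 = 0.225 → q = 1.27×0.555×0.225 = 0.1586 m³/s
Panel 2-3: Δb = 1.06 m, d̄ = (1.11+1.35)/2 = 1.23, v̄ = (0.45+0.47)/2 = 0.46 → q = 1.06×1.23×0.46 = 0.5997 m³/s
Panel 3-4: Δb = 0.33 m, d̄ = (1.35+0.88)/2 = 1.115, v̄ = (0.47+0.40)/2 = 0.435 → q = 0.33×1.115×0.435 = 0.1601 m³/s
Panel 4-5: Δb = 0.91 m, d̄ = (0.88+0.00)/2 = 0.44, v̄ = (0.40+0.00)/2 = 0.2 → q = 0.91×0.44×0.2 = 0.08008 m³/s
Q = Σ q = 0.9985 m³/s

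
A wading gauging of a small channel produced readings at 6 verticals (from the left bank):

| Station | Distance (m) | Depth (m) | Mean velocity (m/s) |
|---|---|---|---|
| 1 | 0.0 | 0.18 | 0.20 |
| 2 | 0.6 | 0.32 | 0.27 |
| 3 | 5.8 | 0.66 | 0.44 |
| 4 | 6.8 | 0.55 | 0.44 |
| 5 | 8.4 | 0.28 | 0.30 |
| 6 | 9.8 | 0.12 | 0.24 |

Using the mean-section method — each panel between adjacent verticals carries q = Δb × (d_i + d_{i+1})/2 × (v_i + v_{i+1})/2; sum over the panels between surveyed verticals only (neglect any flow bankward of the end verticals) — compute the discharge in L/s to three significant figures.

Panel 1-2: Δb = 0.6 m, d̄ = (0.18+0.32)/2 = 0.25, v̄ = (0.20+0.27)/2 = 0.235 → q = 0.6×0.25×0.235 = 0.03525 m³/s
Panel 2-3: Δb = 5.2 m, d̄ = (0.32+0.66)/2 = 0.49, v̄ = (0.27+0.44)/2 = 0.355 → q = 5.2×0.49×0.355 = 0.9045 m³/s
Panel 3-4: Δb = 1 m, d̄ = (0.66+0.55)/2 = 0.605, v̄ = (0.44+0.44)/2 = 0.44 → q = 1×0.605×0.44 = 0.2662 m³/s
Panel 4-5: Δb = 1.6 m, d̄ = (0.55+0.28)/2 = 0.415, v̄ = (0.44+0.30)/2 = 0.37 → q = 1.6×0.415×0.37 = 0.2457 m³/s
Panel 5-6: Δb = 1.4 m, d̄ = (0.28+0.12)/2 = 0.2, v̄ = (0.30+0.24)/2 = 0.27 → q = 1.4×0.2×0.27 = 0.07560 m³/s
Q = Σ q = 1.527 m³/s
= 1.527 × 1000 = 1527 L/s

1530 L/s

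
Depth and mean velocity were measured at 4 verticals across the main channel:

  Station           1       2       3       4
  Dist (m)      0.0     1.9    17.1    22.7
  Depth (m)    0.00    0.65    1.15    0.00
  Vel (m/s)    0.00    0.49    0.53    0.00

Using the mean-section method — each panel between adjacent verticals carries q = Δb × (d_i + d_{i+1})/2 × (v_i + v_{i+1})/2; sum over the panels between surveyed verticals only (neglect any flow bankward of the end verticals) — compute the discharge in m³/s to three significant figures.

Panel 1-2: Δb = 1.9 m, d̄ = (0.00+0.65)/2 = 0.325, v̄ = (0.00+0.49)/2 = 0.245 → q = 1.9×0.325×0.245 = 0.1513 m³/s
Panel 2-3: Δb = 15.2 m, d̄ = (0.65+1.15)/2 = 0.9, v̄ = (0.49+0.53)/2 = 0.51 → q = 15.2×0.9×0.51 = 6.977 m³/s
Panel 3-4: Δb = 5.6 m, d̄ = (1.15+0.00)/2 = 0.575, v̄ = (0.53+0.00)/2 = 0.265 → q = 5.6×0.575×0.265 = 0.8533 m³/s
Q = Σ q = 7.981 m³/s

7.98 m³/s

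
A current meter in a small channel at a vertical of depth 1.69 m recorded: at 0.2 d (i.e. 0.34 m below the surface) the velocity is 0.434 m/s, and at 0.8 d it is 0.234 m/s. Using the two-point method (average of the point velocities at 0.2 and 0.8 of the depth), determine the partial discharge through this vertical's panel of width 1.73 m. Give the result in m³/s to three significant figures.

0.977 m³/s

v̄ = (0.434 + 0.234) / 2 = 0.3340 m/s
q = v̄ × d × w = 0.3340 × 1.69 × 1.73 = 0.9765 m³/s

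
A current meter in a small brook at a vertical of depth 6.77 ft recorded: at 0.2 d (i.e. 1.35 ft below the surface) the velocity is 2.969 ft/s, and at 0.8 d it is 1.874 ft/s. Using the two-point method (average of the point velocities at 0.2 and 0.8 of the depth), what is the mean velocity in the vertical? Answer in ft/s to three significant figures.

v̄ = (2.969 + 1.874) / 2 = 2.422 ft/s

2.42 ft/s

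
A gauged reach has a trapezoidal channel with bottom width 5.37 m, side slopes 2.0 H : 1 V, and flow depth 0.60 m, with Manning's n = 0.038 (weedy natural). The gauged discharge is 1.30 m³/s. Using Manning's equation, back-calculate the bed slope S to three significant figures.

A = (b + z·y)·y = (5.37 + 2.0×0.60)×0.60 = 3.942 m²
P = b + 2y√(1+z²) = 5.37 + 2×0.60×√(1+2.0²) = 8.053 m
R = A/P = 3.942/8.053 = 0.4895 m
S = (Q·n / (1·A·R^(2/3)))² = (1.30×0.038 / (1×3.942×0.6211))² = 0.0004071

0.000407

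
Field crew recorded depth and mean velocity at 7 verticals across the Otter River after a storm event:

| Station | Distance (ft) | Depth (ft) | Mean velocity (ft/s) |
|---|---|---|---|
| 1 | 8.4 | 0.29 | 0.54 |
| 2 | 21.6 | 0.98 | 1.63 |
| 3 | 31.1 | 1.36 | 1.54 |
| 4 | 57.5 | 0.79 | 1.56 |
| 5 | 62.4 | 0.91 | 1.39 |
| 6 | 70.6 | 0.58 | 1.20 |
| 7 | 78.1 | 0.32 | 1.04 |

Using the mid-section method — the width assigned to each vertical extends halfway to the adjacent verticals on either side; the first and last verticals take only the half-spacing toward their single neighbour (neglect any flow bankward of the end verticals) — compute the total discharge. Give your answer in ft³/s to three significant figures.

w_1 = (21.6 − 8.4)/2 = 6.6 ft; q_1 = 0.54 × 0.29 × 6.6 = 1.034 ft³/s
w_2 = (31.1 − 8.4)/2 = 11.35 ft; q_2 = 1.63 × 0.98 × 11.35 = 18.13 ft³/s
w_3 = (57.5 − 21.6)/2 = 17.95 ft; q_3 = 1.54 × 1.36 × 17.95 = 37.59 ft³/s
w_4 = (62.4 − 31.1)/2 = 15.65 ft; q_4 = 1.56 × 0.79 × 15.65 = 19.29 ft³/s
w_5 = (70.6 − 57.5)/2 = 6.55 ft; q_5 = 1.39 × 0.91 × 6.55 = 8.285 ft³/s
w_6 = (78.1 − 62.4)/2 = 7.85 ft; q_6 = 1.20 × 0.58 × 7.85 = 5.464 ft³/s
w_7 = (78.1 − 70.6)/2 = 3.75 ft; q_7 = 1.04 × 0.32 × 3.75 = 1.248 ft³/s
Q = Σ qᵢ = 91.04 ft³/s

91.0 ft³/s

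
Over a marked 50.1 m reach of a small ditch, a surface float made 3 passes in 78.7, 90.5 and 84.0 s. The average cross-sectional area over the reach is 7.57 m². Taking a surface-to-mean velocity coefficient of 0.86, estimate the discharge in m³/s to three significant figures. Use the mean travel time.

t̄ = (78.7 + 90.5 + 84.0) / 3 = 84.4 s
v_surface = L / t̄ = 50.1 / 84.4 = 0.5936 m/s
v_mean = 0.86 × 0.5936 = 0.5105 m/s
Q = A × v_mean = 7.57 × 0.5105 = 3.864 m³/s

3.86 m³/s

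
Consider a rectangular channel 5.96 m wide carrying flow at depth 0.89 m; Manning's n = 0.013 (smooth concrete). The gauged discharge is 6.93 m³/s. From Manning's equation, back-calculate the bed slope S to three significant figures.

0.000477

A = b·y = 5.96 × 0.89 = 5.304 m²
P = b + 2y = 5.96 + 2×0.89 = 7.740 m
R = A/P = 5.304/7.740 = 0.6853 m
S = (Q·n / (1·A·R^(2/3)))² = (6.93×0.013 / (1×5.304×0.7773))² = 0.0004774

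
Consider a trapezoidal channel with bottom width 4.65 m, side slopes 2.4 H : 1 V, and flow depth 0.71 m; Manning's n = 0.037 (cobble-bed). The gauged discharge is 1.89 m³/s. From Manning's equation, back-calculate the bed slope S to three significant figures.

A = (b + z·y)·y = (4.65 + 2.4×0.71)×0.71 = 4.511 m²
P = b + 2y√(1+z²) = 4.65 + 2×0.71×√(1+2.4²) = 8.342 m
R = A/P = 4.511/8.342 = 0.5408 m
S = (Q·n / (1·A·R^(2/3)))² = (1.89×0.037 / (1×4.511×0.6638))² = 0.0005453

0.000545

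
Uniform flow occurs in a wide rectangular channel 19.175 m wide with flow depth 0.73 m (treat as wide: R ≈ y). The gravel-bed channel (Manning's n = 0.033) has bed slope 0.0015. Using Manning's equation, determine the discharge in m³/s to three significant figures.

A = b·y = 19.175 × 0.73 = 14.00 m²
Wide channel: R ≈ y = 0.73 m
Q = (1/n)·A·R^(2/3)·S^(1/2) = (1/0.033) × 14.00 × 0.7300^(2/3) × 0.0015^(1/2) = 13.32 m³/s

13.3 m³/s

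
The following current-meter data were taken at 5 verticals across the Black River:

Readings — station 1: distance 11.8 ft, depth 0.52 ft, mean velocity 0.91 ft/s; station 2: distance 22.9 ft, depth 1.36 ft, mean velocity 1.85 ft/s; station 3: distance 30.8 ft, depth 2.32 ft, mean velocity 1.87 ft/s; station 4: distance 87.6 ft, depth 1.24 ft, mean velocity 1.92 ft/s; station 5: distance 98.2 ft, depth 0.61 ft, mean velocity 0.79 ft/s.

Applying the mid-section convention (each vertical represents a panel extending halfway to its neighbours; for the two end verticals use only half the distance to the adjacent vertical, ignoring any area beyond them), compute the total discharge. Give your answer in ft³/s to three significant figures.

w_1 = (22.9 − 11.8)/2 = 5.55 ft; q_1 = 0.91 × 0.52 × 5.55 = 2.626 ft³/s
w_2 = (30.8 − 11.8)/2 = 9.5 ft; q_2 = 1.85 × 1.36 × 9.5 = 23.90 ft³/s
w_3 = (87.6 − 22.9)/2 = 32.35 ft; q_3 = 1.87 × 2.32 × 32.35 = 140.3 ft³/s
w_4 = (98.2 − 30.8)/2 = 33.7 ft; q_4 = 1.92 × 1.24 × 33.7 = 80.23 ft³/s
w_5 = (98.2 − 87.6)/2 = 5.3 ft; q_5 = 0.79 × 0.61 × 5.3 = 2.554 ft³/s
Q = Σ qᵢ = 249.7 ft³/s

250 ft³/s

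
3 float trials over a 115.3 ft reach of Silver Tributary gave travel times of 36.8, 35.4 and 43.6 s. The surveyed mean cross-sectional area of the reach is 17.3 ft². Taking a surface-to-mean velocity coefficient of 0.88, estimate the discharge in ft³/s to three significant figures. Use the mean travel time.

45.5 ft³/s

t̄ = (36.8 + 35.4 + 43.6) / 3 = 38.6 s
v_surface = L / t̄ = 115.3 / 38.6 = 2.987 ft/s
v_mean = 0.88 × 2.987 = 2.629 ft/s
Q = A × v_mean = 17.3 × 2.629 = 45.47 ft³/s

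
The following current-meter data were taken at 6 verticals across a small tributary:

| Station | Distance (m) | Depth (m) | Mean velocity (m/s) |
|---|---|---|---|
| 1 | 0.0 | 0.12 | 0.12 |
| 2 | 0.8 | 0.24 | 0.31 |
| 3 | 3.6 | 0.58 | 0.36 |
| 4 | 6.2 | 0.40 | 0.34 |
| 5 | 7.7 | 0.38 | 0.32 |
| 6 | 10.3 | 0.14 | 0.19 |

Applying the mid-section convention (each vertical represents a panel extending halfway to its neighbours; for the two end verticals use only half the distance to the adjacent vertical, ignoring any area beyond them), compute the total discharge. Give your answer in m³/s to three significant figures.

w_1 = (0.8 − 0.0)/2 = 0.4 m; q_1 = 0.12 × 0.12 × 0.4 = 0.005760 m³/s
w_2 = (3.6 − 0.0)/2 = 1.8 m; q_2 = 0.31 × 0.24 × 1.8 = 0.1339 m³/s
w_3 = (6.2 − 0.8)/2 = 2.7 m; q_3 = 0.36 × 0.58 × 2.7 = 0.5638 m³/s
w_4 = (7.7 − 3.6)/2 = 2.05 m; q_4 = 0.34 × 0.40 × 2.05 = 0.2788 m³/s
w_5 = (10.3 − 6.2)/2 = 2.05 m; q_5 = 0.32 × 0.38 × 2.05 = 0.2493 m³/s
w_6 = (10.3 − 7.7)/2 = 1.3 m; q_6 = 0.19 × 0.14 × 1.3 = 0.03458 m³/s
Q = Σ qᵢ = 1.266 m³/s

1.27 m³/s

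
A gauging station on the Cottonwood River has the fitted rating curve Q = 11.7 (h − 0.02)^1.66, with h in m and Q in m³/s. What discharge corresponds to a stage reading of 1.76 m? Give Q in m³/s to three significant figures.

Q = 11.7 × (1.76 − 0.02)^1.66 = 11.7 × 1.74^1.66 = 29.34 m³/s

29.3 m³/s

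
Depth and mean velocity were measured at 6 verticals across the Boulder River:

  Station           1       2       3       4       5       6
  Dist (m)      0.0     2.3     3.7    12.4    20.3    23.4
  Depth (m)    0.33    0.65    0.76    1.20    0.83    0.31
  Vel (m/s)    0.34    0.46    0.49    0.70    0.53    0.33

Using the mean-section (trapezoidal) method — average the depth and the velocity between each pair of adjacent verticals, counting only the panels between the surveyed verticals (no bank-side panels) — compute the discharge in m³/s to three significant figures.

11.7 m³/s

Panel 1-2: Δb = 2.3 m, d̄ = (0.33+0.65)/2 = 0.49, v̄ = (0.34+0.46)/2 = 0.4 → q = 2.3×0.49×0.4 = 0.4508 m³/s
Panel 2-3: Δb = 1.4 m, d̄ = (0.65+0.76)/2 = 0.705, v̄ = (0.46+0.49)/2 = 0.475 → q = 1.4×0.705×0.475 = 0.4688 m³/s
Panel 3-4: Δb = 8.7 m, d̄ = (0.76+1.20)/2 = 0.98, v̄ = (0.49+0.70)/2 = 0.595 → q = 8.7×0.98×0.595 = 5.073 m³/s
Panel 4-5: Δb = 7.9 m, d̄ = (1.20+0.83)/2 = 1.015, v̄ = (0.70+0.53)/2 = 0.615 → q = 7.9×1.015×0.615 = 4.931 m³/s
Panel 5-6: Δb = 3.1 m, d̄ = (0.83+0.31)/2 = 0.57, v̄ = (0.53+0.33)/2 = 0.43 → q = 3.1×0.57×0.43 = 0.7598 m³/s
Q = Σ q = 11.68 m³/s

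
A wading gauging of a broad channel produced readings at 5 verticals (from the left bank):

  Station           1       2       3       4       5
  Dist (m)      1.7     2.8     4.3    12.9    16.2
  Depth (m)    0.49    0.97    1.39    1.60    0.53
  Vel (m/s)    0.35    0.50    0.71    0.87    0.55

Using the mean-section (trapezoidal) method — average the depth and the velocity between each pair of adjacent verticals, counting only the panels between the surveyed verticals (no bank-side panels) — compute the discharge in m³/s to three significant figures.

Panel 1-2: Δb = 1.1 m, d̄ = (0.49+0.97)/2 = 0.73, v̄ = (0.35+0.50)/2 = 0.425 → q = 1.1×0.73×0.425 = 0.3413 m³/s
Panel 2-3: Δb = 1.5 m, d̄ = (0.97+1.39)/2 = 1.18, v̄ = (0.50+0.71)/2 = 0.605 → q = 1.5×1.18×0.605 = 1.071 m³/s
Panel 3-4: Δb = 8.6 m, d̄ = (1.39+1.60)/2 = 1.495, v̄ = (0.71+0.87)/2 = 0.79 → q = 8.6×1.495×0.79 = 10.16 m³/s
Panel 4-5: Δb = 3.3 m, d̄ = (1.60+0.53)/2 = 1.065, v̄ = (0.87+0.55)/2 = 0.71 → q = 3.3×1.065×0.71 = 2.495 m³/s
Q = Σ q = 14.06 m³/s

14.1 m³/s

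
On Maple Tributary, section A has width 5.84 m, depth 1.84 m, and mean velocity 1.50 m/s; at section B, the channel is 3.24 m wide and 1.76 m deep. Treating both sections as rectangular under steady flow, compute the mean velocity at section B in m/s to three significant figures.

2.83 m/s

Q = A₁V₁ = (5.84×1.84) × 1.50 = 16.12 m³/s
A₂ = 3.24 × 1.76 = 5.702 m²
V₂ = Q/A₂ = 16.12/5.702 = 2.827 m/s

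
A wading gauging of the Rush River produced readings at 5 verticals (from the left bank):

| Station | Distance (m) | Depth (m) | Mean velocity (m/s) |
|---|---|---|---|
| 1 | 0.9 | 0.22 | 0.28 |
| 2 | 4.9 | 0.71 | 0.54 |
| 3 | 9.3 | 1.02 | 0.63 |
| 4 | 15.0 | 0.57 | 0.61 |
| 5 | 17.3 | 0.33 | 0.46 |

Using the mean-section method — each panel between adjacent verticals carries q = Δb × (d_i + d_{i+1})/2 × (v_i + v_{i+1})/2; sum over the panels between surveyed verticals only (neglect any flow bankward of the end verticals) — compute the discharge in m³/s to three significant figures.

6.35 m³/s

Panel 1-2: Δb = 4 m, d̄ = (0.22+0.71)/2 = 0.465, v̄ = (0.28+0.54)/2 = 0.41 → q = 4×0.465×0.41 = 0.7626 m³/s
Panel 2-3: Δb = 4.4 m, d̄ = (0.71+1.02)/2 = 0.865, v̄ = (0.54+0.63)/2 = 0.585 → q = 4.4×0.865×0.585 = 2.227 m³/s
Panel 3-4: Δb = 5.7 m, d̄ = (1.02+0.57)/2 = 0.795, v̄ = (0.63+0.61)/2 = 0.62 → q = 5.7×0.795×0.62 = 2.810 m³/s
Panel 4-5: Δb = 2.3 m, d̄ = (0.57+0.33)/2 = 0.45, v̄ = (0.61+0.46)/2 = 0.535 → q = 2.3×0.45×0.535 = 0.5537 m³/s
Q = Σ q = 6.352 m³/s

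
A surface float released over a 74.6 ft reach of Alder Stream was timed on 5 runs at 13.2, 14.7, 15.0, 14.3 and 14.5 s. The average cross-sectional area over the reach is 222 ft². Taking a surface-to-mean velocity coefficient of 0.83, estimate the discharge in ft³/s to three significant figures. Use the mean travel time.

t̄ = (13.2 + 14.7 + 15.0 + 14.3 + 14.5) / 5 = 14.34 s
v_surface = L / t̄ = 74.6 / 14.34 = 5.202 ft/s
v_mean = 0.83 × 5.202 = 4.318 ft/s
Q = A × v_mean = 222 × 4.318 = 958.6 ft³/s

959 ft³/s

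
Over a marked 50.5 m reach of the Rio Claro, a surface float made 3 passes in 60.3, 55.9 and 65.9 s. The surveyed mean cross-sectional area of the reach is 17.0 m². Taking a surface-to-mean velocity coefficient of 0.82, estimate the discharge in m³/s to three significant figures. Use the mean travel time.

11.6 m³/s

t̄ = (60.3 + 55.9 + 65.9) / 3 = 60.7 s
v_surface = L / t̄ = 50.5 / 60.7 = 0.8320 m/s
v_mean = 0.82 × 0.8320 = 0.6822 m/s
Q = A × v_mean = 17.0 × 0.6822 = 11.60 m³/s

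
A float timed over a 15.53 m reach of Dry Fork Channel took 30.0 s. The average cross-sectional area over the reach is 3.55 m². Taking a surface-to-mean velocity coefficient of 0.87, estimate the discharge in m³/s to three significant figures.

1.60 m³/s

v_surface = L / t̄ = 15.53 / 30 = 0.5177 m/s
v_mean = 0.87 × 0.5177 = 0.4504 m/s
Q = A × v_mean = 3.55 × 0.4504 = 1.599 m³/s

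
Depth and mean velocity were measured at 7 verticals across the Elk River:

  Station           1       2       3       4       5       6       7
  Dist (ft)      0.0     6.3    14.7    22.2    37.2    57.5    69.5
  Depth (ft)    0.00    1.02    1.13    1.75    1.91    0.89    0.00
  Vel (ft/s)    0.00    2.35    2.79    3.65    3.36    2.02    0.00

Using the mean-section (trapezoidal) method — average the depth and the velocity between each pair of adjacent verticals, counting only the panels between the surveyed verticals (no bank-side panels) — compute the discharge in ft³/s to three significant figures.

240 ft³/s

Panel 1-2: Δb = 6.3 ft, d̄ = (0.00+1.02)/2 = 0.51, v̄ = (0.00+2.35)/2 = 1.175 → q = 6.3×0.51×1.175 = 3.775 ft³/s
Panel 2-3: Δb = 8.4 ft, d̄ = (1.02+1.13)/2 = 1.075, v̄ = (2.35+2.79)/2 = 2.57 → q = 8.4×1.075×2.57 = 23.21 ft³/s
Panel 3-4: Δb = 7.5 ft, d̄ = (1.13+1.75)/2 = 1.44, v̄ = (2.79+3.65)/2 = 3.22 → q = 7.5×1.44×3.22 = 34.78 ft³/s
Panel 4-5: Δb = 15 ft, d̄ = (1.75+1.91)/2 = 1.83, v̄ = (3.65+3.36)/2 = 3.505 → q = 15×1.83×3.505 = 96.21 ft³/s
Panel 5-6: Δb = 20.3 ft, d̄ = (1.91+0.89)/2 = 1.4, v̄ = (3.36+2.02)/2 = 2.69 → q = 20.3×1.4×2.69 = 76.45 ft³/s
Panel 6-7: Δb = 12 ft, d̄ = (0.89+0.00)/2 = 0.445, v̄ = (2.02+0.00)/2 = 1.01 → q = 12×0.445×1.01 = 5.393 ft³/s
Q = Σ q = 239.8 ft³/s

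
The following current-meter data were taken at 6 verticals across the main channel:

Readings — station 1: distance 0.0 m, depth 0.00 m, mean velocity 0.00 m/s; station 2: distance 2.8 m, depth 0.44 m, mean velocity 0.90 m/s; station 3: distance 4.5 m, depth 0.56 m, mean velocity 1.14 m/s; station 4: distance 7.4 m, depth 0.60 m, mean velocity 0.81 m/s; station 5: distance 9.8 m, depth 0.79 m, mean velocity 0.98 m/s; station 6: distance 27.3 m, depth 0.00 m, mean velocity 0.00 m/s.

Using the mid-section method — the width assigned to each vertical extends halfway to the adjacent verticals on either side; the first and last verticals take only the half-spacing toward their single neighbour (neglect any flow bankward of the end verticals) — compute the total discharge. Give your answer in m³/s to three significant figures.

11.4 m³/s

w_2 = (4.5 − 0.0)/2 = 2.25 m; q_2 = 0.90 × 0.44 × 2.25 = 0.8910 m³/s
w_3 = (7.4 − 2.8)/2 = 2.3 m; q_3 = 1.14 × 0.56 × 2.3 = 1.468 m³/s
w_4 = (9.8 − 4.5)/2 = 2.65 m; q_4 = 0.81 × 0.60 × 2.65 = 1.288 m³/s
w_5 = (27.3 − 7.4)/2 = 9.95 m; q_5 = 0.98 × 0.79 × 9.95 = 7.703 m³/s
Stations 1, 6 contribute zero (depth or velocity is 0).
Q = Σ qᵢ = 11.35 m³/s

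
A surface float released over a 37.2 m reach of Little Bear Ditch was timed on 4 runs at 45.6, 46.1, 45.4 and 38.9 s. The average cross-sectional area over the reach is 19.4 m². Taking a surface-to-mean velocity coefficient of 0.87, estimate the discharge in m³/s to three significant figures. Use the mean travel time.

14.3 m³/s

t̄ = (45.6 + 46.1 + 45.4 + 38.9) / 4 = 44 s
v_surface = L / t̄ = 37.2 / 44 = 0.8455 m/s
v_mean = 0.87 × 0.8455 = 0.7355 m/s
Q = A × v_mean = 19.4 × 0.7355 = 14.27 m³/s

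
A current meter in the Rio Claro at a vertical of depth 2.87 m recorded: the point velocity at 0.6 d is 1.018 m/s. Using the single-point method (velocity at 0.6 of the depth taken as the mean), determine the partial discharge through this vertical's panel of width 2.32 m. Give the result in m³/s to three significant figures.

6.78 m³/s

v̄ = v₀.₆ = 1.018 m/s
q = v̄ × d × w = 1.018 × 2.87 × 2.32 = 6.778 m³/s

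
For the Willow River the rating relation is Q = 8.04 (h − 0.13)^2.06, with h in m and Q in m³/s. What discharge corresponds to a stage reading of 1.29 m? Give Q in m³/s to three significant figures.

Q = 8.04 × (1.29 − 0.13)^2.06 = 8.04 × 1.16^2.06 = 10.92 m³/s

10.9 m³/s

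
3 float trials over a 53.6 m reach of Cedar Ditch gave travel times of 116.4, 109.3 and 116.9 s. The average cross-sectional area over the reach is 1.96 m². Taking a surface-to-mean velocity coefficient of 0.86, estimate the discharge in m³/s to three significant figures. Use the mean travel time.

t̄ = (116.4 + 109.3 + 116.9) / 3 = 114.2 s
v_surface = L / t̄ = 53.6 / 114.2 = 0.4694 m/s
v_mean = 0.86 × 0.4694 = 0.4036 m/s
Q = A × v_mean = 1.96 × 0.4036 = 0.7911 m³/s

0.791 m³/s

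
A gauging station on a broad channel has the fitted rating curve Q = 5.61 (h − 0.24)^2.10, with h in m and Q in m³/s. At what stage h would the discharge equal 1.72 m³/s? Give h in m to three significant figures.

0.810 m

h − h₀ = (Q/C)^(1/b) = (1.72/5.61)^(1/2.10) = 0.5695 m
h = 0.24 + 0.5695 = 0.8095 m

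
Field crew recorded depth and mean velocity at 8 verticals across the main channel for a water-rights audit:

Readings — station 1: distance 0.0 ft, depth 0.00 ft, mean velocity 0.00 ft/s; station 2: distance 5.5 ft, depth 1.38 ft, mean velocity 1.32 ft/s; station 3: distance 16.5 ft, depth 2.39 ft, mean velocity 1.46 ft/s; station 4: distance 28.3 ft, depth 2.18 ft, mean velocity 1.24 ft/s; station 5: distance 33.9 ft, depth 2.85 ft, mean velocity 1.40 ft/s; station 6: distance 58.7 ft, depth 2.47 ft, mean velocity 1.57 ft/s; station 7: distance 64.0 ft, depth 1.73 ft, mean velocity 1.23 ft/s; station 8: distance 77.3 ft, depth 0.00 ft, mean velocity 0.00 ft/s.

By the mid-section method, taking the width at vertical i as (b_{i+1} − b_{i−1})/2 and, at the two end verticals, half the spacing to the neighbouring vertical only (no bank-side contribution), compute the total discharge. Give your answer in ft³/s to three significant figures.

w_2 = (16.5 − 0.0)/2 = 8.25 ft; q_2 = 1.32 × 1.38 × 8.25 = 15.03 ft³/s
w_3 = (28.3 − 5.5)/2 = 11.4 ft; q_3 = 1.46 × 2.39 × 11.4 = 39.78 ft³/s
w_4 = (33.9 − 16.5)/2 = 8.7 ft; q_4 = 1.24 × 2.18 × 8.7 = 23.52 ft³/s
w_5 = (58.7 − 28.3)/2 = 15.2 ft; q_5 = 1.40 × 2.85 × 15.2 = 60.65 ft³/s
w_6 = (64.0 − 33.9)/2 = 15.05 ft; q_6 = 1.57 × 2.47 × 15.05 = 58.36 ft³/s
w_7 = (77.3 − 58.7)/2 = 9.3 ft; q_7 = 1.23 × 1.73 × 9.3 = 19.79 ft³/s
Stations 1, 8 contribute zero (depth or velocity is 0).
Q = Σ qᵢ = 217.1 ft³/s

217 ft³/s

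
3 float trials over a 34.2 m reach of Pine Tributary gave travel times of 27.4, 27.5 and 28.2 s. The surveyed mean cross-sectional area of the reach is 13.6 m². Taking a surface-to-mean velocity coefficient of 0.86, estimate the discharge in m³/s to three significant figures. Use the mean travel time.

14.4 m³/s

t̄ = (27.4 + 27.5 + 28.2) / 3 = 27.7 s
v_surface = L / t̄ = 34.2 / 27.7 = 1.235 m/s
v_mean = 0.86 × 1.235 = 1.062 m/s
Q = A × v_mean = 13.6 × 1.062 = 14.44 m³/s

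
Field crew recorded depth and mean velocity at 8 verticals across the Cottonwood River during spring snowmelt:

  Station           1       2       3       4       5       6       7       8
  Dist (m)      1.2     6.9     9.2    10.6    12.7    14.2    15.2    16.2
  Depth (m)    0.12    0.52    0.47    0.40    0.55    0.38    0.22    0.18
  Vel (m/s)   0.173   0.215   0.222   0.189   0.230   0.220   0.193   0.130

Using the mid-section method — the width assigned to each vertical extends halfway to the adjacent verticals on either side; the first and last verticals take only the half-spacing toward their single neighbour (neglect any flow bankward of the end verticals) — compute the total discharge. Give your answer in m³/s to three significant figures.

1.22 m³/s

w_1 = (6.9 − 1.2)/2 = 2.85 m; q_1 = 0.173 × 0.12 × 2.85 = 0.05917 m³/s
w_2 = (9.2 − 1.2)/2 = 4 m; q_2 = 0.215 × 0.52 × 4 = 0.4472 m³/s
w_3 = (10.6 − 6.9)/2 = 1.85 m; q_3 = 0.222 × 0.47 × 1.85 = 0.1930 m³/s
w_4 = (12.7 − 9.2)/2 = 1.75 m; q_4 = 0.189 × 0.40 × 1.75 = 0.1323 m³/s
w_5 = (14.2 − 10.6)/2 = 1.8 m; q_5 = 0.230 × 0.55 × 1.8 = 0.2277 m³/s
w_6 = (15.2 − 12.7)/2 = 1.25 m; q_6 = 0.220 × 0.38 × 1.25 = 0.1045 m³/s
w_7 = (16.2 − 14.2)/2 = 1 m; q_7 = 0.193 × 0.22 × 1 = 0.04246 m³/s
w_8 = (16.2 − 15.2)/2 = 0.5 m; q_8 = 0.130 × 0.18 × 0.5 = 0.01170 m³/s
Q = Σ qᵢ = 1.218 m³/s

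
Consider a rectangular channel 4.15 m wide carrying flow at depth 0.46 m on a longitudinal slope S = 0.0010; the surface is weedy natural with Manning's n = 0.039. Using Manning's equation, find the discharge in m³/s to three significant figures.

0.807 m³/s

A = b·y = 4.15 × 0.46 = 1.909 m²
P = b + 2y = 4.15 + 2×0.46 = 5.070 m
R = A/P = 1.909/5.070 = 0.3765 m
Q = (1/n)·A·R^(2/3)·S^(1/2) = (1/0.039) × 1.909 × 0.3765^(2/3) × 0.0010^(1/2) = 0.8071 m³/s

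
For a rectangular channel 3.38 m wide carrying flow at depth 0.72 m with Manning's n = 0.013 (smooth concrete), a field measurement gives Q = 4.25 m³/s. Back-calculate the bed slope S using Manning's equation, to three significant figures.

A = b·y = 3.38 × 0.72 = 2.434 m²
P = b + 2y = 3.38 + 2×0.72 = 4.820 m
R = A/P = 2.434/4.820 = 0.5049 m
S = (Q·n / (1·A·R^(2/3)))² = (4.25×0.013 / (1×2.434×0.6341))² = 0.001282

0.00128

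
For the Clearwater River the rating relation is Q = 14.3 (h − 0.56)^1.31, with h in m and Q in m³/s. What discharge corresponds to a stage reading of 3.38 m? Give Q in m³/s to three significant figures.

55.6 m³/s

Q = 14.3 × (3.38 − 0.56)^1.31 = 14.3 × 2.82^1.31 = 55.61 m³/s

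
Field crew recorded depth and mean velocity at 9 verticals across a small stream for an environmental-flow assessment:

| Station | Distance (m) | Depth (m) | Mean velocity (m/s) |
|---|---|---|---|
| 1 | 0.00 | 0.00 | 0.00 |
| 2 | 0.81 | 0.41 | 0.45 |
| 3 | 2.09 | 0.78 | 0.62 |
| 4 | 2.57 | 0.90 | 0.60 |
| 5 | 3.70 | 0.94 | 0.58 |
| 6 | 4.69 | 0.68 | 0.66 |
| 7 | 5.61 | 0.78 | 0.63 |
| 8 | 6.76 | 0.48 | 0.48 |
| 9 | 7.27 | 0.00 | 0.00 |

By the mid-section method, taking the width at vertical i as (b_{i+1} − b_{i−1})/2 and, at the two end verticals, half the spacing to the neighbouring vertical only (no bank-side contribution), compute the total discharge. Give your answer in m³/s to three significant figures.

2.76 m³/s

w_2 = (2.09 − 0.00)/2 = 1.045 m; q_2 = 0.45 × 0.41 × 1.045 = 0.1928 m³/s
w_3 = (2.57 − 0.81)/2 = 0.88 m; q_3 = 0.62 × 0.78 × 0.88 = 0.4256 m³/s
w_4 = (3.70 − 2.09)/2 = 0.805 m; q_4 = 0.60 × 0.90 × 0.805 = 0.4347 m³/s
w_5 = (4.69 − 2.57)/2 = 1.06 m; q_5 = 0.58 × 0.94 × 1.06 = 0.5779 m³/s
w_6 = (5.61 − 3.70)/2 = 0.955 m; q_6 = 0.66 × 0.68 × 0.955 = 0.4286 m³/s
w_7 = (6.76 − 4.69)/2 = 1.035 m; q_7 = 0.63 × 0.78 × 1.035 = 0.5086 m³/s
w_8 = (7.27 − 5.61)/2 = 0.83 m; q_8 = 0.48 × 0.48 × 0.83 = 0.1912 m³/s
Stations 1, 9 contribute zero (depth or velocity is 0).
Q = Σ qᵢ = 2.759 m³/s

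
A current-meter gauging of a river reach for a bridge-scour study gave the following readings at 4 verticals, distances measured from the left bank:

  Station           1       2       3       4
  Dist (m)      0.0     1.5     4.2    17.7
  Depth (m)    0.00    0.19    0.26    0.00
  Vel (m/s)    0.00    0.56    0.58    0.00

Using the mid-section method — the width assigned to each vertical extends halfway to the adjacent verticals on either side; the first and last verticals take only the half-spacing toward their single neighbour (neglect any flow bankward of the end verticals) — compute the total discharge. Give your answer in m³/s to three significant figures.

w_2 = (4.2 − 0.0)/2 = 2.1 m; q_2 = 0.56 × 0.19 × 2.1 = 0.2234 m³/s
w_3 = (17.7 − 1.5)/2 = 8.1 m; q_3 = 0.58 × 0.26 × 8.1 = 1.221 m³/s
Stations 1, 4 contribute zero (depth or velocity is 0).
Q = Σ qᵢ = 1.445 m³/s

1.44 m³/s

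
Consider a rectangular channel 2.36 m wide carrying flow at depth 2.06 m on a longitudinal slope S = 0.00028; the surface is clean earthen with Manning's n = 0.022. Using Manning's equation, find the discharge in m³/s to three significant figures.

A = b·y = 2.36 × 2.06 = 4.862 m²
P = b + 2y = 2.36 + 2×2.06 = 6.480 m
R = A/P = 4.862/6.480 = 0.7502 m
Q = (1/n)·A·R^(2/3)·S^(1/2) = (1/0.022) × 4.862 × 0.7502^(2/3) × 0.00028^(1/2) = 3.053 m³/s

3.05 m³/s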